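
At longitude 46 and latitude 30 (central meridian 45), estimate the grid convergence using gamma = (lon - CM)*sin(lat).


gamma = (46 - 45) * sin(30) = 1 * 0.5 = 0.5 degrees

0.5 degrees


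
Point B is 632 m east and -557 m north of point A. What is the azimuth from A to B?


az = atan2(632, -557) = 131.4 deg
adjusted to 0-360: 131.4 degrees

131.4 degrees


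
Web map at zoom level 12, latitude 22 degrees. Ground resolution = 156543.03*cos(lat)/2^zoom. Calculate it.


res = 156543.03 * cos(22) / 2^12 = 156543.03 * 0.92718385 / 4096 = 35.44 m/pixel

35.44 m/pixel


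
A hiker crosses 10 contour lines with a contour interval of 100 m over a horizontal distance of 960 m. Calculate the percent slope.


elevation change = 10 * 100 = 1000 m
slope = 1000 / 960 * 100 = 104.2%

104.2%


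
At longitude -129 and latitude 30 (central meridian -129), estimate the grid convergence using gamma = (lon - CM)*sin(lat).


gamma = (-129 - -129) * sin(30) = 0 * 0.5 = 0.0 degrees

0.0 degrees


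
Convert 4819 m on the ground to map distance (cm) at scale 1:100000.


map_cm = 4819 * 100 / 100000 = 4.819 cm ≈ 4.82 cm

4.82 cm


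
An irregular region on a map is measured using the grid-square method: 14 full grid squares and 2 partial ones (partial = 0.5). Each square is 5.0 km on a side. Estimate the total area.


effective squares = 14 + 2 * 0.5 = 15.0
area = 15.0 * 25.0 = 375.0 km^2

375.0 km^2


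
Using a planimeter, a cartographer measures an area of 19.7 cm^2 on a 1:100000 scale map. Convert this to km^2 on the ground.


ground_area = 19.7 * (100000/100)^2 = 19700000.0 m^2 = 19.7 km^2

19.7 km^2


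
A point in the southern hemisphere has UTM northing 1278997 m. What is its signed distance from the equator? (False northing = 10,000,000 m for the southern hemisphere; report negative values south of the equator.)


For southern: actual = 1278997 - 10000000 = -8721003 m

-8721003 m


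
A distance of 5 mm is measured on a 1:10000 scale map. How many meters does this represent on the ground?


ground = 5 mm * 10000 / 1000 = 50.0 m

50.0 m


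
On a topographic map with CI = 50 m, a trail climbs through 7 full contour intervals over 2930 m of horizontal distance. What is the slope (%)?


elevation change = 7 * 50 = 350 m
slope = 350 / 2930 * 100 = 11.9%

11.9%


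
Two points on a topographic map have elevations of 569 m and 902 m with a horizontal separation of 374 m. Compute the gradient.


gradient = (902 - 569) / 374 = 333 / 374 = 0.8904

0.8904


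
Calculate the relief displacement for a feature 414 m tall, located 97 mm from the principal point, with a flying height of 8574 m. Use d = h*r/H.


d = h * r / H = 414 * 97 / 8574 = 4.68 mm

4.68 mm


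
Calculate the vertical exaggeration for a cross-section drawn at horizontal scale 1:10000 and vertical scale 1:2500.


VE = horizontal_scale / vertical_scale = 10000 / 2500 = 4.0

4.0x


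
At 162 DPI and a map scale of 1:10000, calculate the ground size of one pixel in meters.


pixel_cm = 2.54 / 162 ≈ 0.015679 cm
ground = pixel_cm * 10000 / 100 = 2.54 * 10000 / (162 * 100) = 25400 / 16200 ≈ 1.57 m

1.57 m


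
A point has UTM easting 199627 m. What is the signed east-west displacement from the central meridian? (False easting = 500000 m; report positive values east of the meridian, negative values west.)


displacement = 199627 - 500000 = -300373 m

-300373 m


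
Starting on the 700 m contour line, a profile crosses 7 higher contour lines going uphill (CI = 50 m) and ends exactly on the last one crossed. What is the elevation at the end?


elevation = 700 + 7 * 50 = 1050 m

1050 m


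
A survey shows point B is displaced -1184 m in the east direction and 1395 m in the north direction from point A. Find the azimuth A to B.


az = atan2(-1184, 1395) = -40.3 deg
adjusted to 0-360: 319.7 degrees

319.7 degrees


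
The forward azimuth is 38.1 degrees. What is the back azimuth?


back azimuth = (38.1 + 180) mod 360 = 218.1 degrees

218.1 degrees


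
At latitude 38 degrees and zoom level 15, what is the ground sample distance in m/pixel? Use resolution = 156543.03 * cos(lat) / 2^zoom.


res = 156543.03 * cos(38) / 2^15 = 156543.03 * 0.78801075 / 32768 = 3.76 m/pixel

3.76 m/pixel


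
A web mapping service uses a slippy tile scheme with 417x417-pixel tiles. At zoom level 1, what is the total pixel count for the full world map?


tiles per axis = 2^1 = 2
total tiles = 2^2 = 4
pixels per axis = 2 * 417 = 834
total pixels = 834^2 = 695556

695556 pixels


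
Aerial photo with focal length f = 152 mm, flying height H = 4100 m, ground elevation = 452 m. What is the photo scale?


scale = f / (H - h) = 152 mm / 3648 m = 152 / 3648000 = 1:24000

1:24000


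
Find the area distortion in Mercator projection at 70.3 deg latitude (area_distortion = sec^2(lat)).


area_distortion = 1/cos^2(70.3) = 8.8

8.8


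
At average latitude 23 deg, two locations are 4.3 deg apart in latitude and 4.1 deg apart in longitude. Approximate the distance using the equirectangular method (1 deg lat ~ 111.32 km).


dlat_km = 4.3 * 111.32 = 478.676
dlon_km = 4.1 * 111.32 * cos(23) ≈ 420.129
dist = sqrt(478.676^2 + 420.129^2) ≈ 636.9 km

636.9 km


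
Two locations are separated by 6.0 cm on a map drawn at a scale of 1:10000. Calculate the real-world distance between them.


ground = 6.0 cm * 10000 / 100 = 600.0 m

600.0 m


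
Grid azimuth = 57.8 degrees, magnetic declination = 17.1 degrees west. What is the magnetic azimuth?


magnetic azimuth = grid azimuth - declination (east +ve)
mag_az = 57.8 - -17.1 = 74.9 degrees

74.9 degrees


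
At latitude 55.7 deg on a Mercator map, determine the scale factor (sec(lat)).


SF = 1 / cos(55.7) = 1 / 0.563526 = 1.775

1.775


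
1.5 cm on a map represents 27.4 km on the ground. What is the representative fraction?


ground = 27.4 km = 2740000 cm; RF denominator = ground / map = 2740000 / 1.5 ≈ 1826667; RF = 1:1826667

1:1826667


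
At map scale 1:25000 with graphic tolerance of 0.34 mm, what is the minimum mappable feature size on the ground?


ground = 0.34 mm * 25000 / 1000 = 8.5 m

8.5 m


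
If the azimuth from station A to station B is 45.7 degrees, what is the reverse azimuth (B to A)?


back azimuth = (45.7 + 180) mod 360 = 225.7 degrees

225.7 degrees


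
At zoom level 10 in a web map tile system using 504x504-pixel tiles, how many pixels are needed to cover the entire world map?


tiles per axis = 2^10 = 1024
total tiles = 1024^2 = 1048576
pixels per axis = 1024 * 504 = 516096
total pixels = 516096^2 = 266355081216

266355081216 pixels


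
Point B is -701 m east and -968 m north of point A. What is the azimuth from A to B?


az = atan2(-701, -968) = -144.1 deg
adjusted to 0-360: 215.9 degrees

215.9 degrees


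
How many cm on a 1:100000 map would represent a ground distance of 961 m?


map_cm = 961 * 100 / 100000 = 0.961 cm ≈ 0.96 cm

0.96 cm


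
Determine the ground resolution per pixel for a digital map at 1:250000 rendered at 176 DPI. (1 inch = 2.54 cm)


pixel_cm = 2.54 / 176 ≈ 0.014432 cm
ground = pixel_cm * 250000 / 100 = 2.54 * 250000 / (176 * 100) = 635000 / 17600 ≈ 36.08 m

36.08 m


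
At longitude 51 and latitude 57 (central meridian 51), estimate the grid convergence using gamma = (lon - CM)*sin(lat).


gamma = (51 - 51) * sin(57) = 0 * 0.838671 = 0.0 degrees

0.0 degrees


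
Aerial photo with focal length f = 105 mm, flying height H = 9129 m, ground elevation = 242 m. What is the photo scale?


scale = f / (H - h) = 105 mm / 8887 m = 105 / 8887000 = 1:84638

1:84638


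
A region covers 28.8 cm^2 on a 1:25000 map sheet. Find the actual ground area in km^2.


ground_area = 28.8 * (25000/100)^2 = 1800000.0 m^2 = 1.8 km^2

1.8 km^2


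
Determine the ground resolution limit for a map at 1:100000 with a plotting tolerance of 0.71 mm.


ground = 0.71 mm * 100000 / 1000 = 71.0 m

71.0 m


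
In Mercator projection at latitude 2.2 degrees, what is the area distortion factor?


area_distortion = 1/cos^2(2.2) = 1.001

1.001


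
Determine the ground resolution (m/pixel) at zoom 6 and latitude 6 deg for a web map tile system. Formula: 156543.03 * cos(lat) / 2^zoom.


res = 156543.03 * cos(6) / 2^6 = 156543.03 * 0.9945219 / 64 = 2432.59 m/pixel

2432.59 m/pixel


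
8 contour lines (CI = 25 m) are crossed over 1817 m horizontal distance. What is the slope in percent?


elevation change = 8 * 25 = 200 m
slope = 200 / 1817 * 100 = 11.0%

11.0%


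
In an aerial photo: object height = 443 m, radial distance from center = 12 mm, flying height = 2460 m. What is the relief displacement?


d = h * r / H = 443 * 12 / 2460 = 2.16 mm

2.16 mm


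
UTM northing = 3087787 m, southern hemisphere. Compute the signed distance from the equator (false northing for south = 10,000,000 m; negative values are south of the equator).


For southern: actual = 3087787 - 10000000 = -6912213 m

-6912213 m


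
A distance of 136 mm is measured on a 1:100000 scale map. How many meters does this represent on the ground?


ground = 136 mm * 100000 / 1000 = 13600.0 m

13600.0 m


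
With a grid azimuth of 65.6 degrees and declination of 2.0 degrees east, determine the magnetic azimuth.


magnetic azimuth = grid azimuth - declination (east +ve)
mag_az = 65.6 - 2.0 = 63.6 degrees

63.6 degrees


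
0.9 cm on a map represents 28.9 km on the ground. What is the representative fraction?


ground = 28.9 km = 2890000 cm; RF denominator = ground / map = 2890000 / 0.9 ≈ 3211111; RF = 1:3211111

1:3211111


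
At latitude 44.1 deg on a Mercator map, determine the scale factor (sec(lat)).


SF = 1 / cos(44.1) = 1 / 0.718126 = 1.393

1.393


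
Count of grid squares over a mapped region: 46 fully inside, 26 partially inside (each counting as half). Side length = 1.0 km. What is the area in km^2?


effective squares = 46 + 26 * 0.5 = 59.0
area = 59.0 * 1.0 = 59.0 km^2

59.0 km^2


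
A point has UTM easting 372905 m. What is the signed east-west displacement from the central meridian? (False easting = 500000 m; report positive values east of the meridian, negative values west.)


displacement = 372905 - 500000 = -127095 m

-127095 m


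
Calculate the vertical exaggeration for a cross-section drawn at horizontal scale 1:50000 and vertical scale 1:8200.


VE = horizontal_scale / vertical_scale = 50000 / 8200 ≈ 6.1

6.1x


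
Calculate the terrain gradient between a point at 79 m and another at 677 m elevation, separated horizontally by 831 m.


gradient = (677 - 79) / 831 = 598 / 831 = 0.7196

0.7196


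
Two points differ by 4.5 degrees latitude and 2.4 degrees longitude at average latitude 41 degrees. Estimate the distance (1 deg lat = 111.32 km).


dlat_km = 4.5 * 111.32 = 500.94
dlon_km = 2.4 * 111.32 * cos(41) ≈ 201.634
dist = sqrt(500.94^2 + 201.634^2) ≈ 540.0 km

540.0 km


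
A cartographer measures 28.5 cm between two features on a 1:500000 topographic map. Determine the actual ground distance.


ground = 28.5 cm * 500000 / 100 = 142500.0 m = 142.5 km

142.5 km


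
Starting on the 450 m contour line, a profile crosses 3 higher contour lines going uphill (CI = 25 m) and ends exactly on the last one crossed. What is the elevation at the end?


elevation = 450 + 3 * 25 = 525 m

525 m


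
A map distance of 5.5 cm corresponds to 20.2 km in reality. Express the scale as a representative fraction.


ground = 20.2 km = 2020000 cm; RF denominator = ground / map = 2020000 / 5.5 ≈ 367273; RF = 1:367273

1:367273


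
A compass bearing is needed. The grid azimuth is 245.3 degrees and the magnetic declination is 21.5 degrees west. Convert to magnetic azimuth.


magnetic azimuth = grid azimuth - declination (east +ve)
mag_az = 245.3 - -21.5 = 266.8 degrees

266.8 degrees


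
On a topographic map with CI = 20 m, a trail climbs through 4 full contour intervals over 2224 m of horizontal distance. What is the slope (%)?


elevation change = 4 * 20 = 80 m
slope = 80 / 2224 * 100 = 3.6%

3.6%


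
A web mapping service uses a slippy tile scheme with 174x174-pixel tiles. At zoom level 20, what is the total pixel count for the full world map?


tiles per axis = 2^20 = 1048576
total tiles = 1048576^2 = 1099511627776
pixels per axis = 1048576 * 174 = 182452224
total pixels = 182452224^2 = 33288814042546176

33288814042546176 pixels


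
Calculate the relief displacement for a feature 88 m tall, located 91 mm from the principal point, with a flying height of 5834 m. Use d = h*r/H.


d = h * r / H = 88 * 91 / 5834 = 1.37 mm

1.37 mm


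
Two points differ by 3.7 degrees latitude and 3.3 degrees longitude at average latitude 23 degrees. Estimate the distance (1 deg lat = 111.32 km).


dlat_km = 3.7 * 111.32 = 411.884
dlon_km = 3.3 * 111.32 * cos(23) ≈ 338.153
dist = sqrt(411.884^2 + 338.153^2) ≈ 532.9 km

532.9 km


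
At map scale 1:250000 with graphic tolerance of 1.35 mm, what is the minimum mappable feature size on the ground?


ground = 1.35 mm * 250000 / 1000 = 337.5 m

337.5 m


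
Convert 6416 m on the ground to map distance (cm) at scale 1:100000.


map_cm = 6416 * 100 / 100000 = 6.416 cm ≈ 6.42 cm

6.42 cm


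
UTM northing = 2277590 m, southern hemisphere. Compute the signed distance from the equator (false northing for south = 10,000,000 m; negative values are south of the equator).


For southern: actual = 2277590 - 10000000 = -7722410 m

-7722410 m


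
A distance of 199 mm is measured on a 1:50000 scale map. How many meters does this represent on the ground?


ground = 199 mm * 50000 / 1000 = 9950.0 m

9950.0 m


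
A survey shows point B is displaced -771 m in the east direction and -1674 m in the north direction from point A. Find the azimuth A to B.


az = atan2(-771, -1674) = -155.3 deg
adjusted to 0-360: 204.7 degrees

204.7 degrees


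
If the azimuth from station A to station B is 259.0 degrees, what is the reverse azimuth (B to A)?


back azimuth = (259.0 + 180) mod 360 = 79.0 degrees

79.0 degrees


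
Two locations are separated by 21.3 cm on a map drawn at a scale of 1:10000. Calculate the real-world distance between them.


ground = 21.3 cm * 10000 / 100 = 2130.0 m = 2.13 km

2.13 km


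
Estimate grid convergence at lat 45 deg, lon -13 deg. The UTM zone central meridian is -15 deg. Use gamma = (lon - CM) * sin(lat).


gamma = (-13 - -15) * sin(45) = 2 * 0.707107 = 1.414 degrees

1.414 degrees


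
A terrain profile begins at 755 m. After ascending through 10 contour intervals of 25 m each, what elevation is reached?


elevation = 755 + 10 * 25 = 1005 m

1005 m


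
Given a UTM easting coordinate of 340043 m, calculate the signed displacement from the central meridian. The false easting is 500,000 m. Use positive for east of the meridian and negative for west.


displacement = 340043 - 500000 = -159957 m

-159957 m


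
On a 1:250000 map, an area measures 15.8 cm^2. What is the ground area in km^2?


ground_area = 15.8 * (250000/100)^2 = 98750000.0 m^2 = 98.75 km^2

98.75 km^2


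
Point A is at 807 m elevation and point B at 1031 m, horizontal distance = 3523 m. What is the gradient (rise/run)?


gradient = (1031 - 807) / 3523 = 224 / 3523 = 0.0636

0.0636


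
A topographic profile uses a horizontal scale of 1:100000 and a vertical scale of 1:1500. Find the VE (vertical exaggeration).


VE = horizontal_scale / vertical_scale = 100000 / 1500 ≈ 66.7

66.7x


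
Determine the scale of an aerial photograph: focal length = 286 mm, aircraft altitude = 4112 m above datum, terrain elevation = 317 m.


scale = f / (H - h) = 286 mm / 3795 m = 286 / 3795000 = 1:13269

1:13269


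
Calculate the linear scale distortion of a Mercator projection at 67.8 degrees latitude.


SF = 1 / cos(67.8) = 1 / 0.377841 = 2.647

2.647


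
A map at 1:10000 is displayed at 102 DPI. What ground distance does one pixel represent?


pixel_cm = 2.54 / 102 ≈ 0.024902 cm
ground = pixel_cm * 10000 / 100 = 2.54 * 10000 / (102 * 100) = 25400 / 10200 ≈ 2.49 m

2.49 m


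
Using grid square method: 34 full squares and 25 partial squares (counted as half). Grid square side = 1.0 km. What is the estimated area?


effective squares = 34 + 25 * 0.5 = 46.5
area = 46.5 * 1.0 = 46.5 km^2

46.5 km^2


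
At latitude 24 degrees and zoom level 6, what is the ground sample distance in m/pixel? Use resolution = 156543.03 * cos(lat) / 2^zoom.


res = 156543.03 * cos(24) / 2^6 = 156543.03 * 0.91354546 / 64 = 2234.52 m/pixel

2234.52 m/pixel


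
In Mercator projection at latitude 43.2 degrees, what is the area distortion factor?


area_distortion = 1/cos^2(43.2) = 1.882

1.882


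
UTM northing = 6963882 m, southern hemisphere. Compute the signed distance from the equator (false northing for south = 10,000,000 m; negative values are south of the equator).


For southern: actual = 6963882 - 10000000 = -3036118 m

-3036118 m


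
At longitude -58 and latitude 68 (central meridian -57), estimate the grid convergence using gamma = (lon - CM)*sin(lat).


gamma = (-58 - -57) * sin(68) = -1 * 0.927184 = -0.927 degrees

-0.927 degrees


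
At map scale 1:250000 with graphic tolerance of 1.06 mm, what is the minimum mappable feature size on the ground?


ground = 1.06 mm * 250000 / 1000 = 265.0 m

265.0 m


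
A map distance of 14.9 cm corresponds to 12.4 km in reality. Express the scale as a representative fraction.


ground = 12.4 km = 1240000 cm; RF denominator = ground / map = 1240000 / 14.9 ≈ 83221; RF = 1:83221

1:83221


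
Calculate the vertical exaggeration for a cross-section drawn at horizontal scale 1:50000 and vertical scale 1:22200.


VE = horizontal_scale / vertical_scale = 50000 / 22200 ≈ 2.3

2.3x


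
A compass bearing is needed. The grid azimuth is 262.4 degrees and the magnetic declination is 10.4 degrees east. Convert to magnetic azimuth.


magnetic azimuth = grid azimuth - declination (east +ve)
mag_az = 262.4 - 10.4 = 252.0 degrees

252.0 degrees


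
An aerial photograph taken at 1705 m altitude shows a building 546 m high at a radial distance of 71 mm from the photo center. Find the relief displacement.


d = h * r / H = 546 * 71 / 1705 = 22.74 mm

22.74 mm


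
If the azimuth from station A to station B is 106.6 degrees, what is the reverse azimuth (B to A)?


back azimuth = (106.6 + 180) mod 360 = 286.6 degrees

286.6 degrees


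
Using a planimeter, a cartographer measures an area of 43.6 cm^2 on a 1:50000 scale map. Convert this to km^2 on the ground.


ground_area = 43.6 * (50000/100)^2 = 10900000.0 m^2 = 10.9 km^2

10.9 km^2


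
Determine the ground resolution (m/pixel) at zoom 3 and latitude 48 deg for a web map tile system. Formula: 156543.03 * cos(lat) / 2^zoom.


res = 156543.03 * cos(48) / 2^3 = 156543.03 * 0.66913061 / 8 = 13093.47 m/pixel

13093.47 m/pixel


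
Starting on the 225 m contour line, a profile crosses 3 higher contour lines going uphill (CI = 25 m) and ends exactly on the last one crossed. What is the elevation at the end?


elevation = 225 + 3 * 25 = 300 m

300 m


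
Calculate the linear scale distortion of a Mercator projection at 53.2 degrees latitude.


SF = 1 / cos(53.2) = 1 / 0.599024 = 1.669

1.669


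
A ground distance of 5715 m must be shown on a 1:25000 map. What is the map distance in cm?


map_cm = 5715 * 100 / 25000 = 22.86 cm

22.86 cm


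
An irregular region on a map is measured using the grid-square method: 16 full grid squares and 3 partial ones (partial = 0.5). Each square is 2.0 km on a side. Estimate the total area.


effective squares = 16 + 3 * 0.5 = 17.5
area = 17.5 * 4.0 = 70.0 km^2

70.0 km^2


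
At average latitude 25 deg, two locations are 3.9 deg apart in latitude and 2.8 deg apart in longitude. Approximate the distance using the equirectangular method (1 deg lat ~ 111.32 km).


dlat_km = 3.9 * 111.32 = 434.148
dlon_km = 2.8 * 111.32 * cos(25) ≈ 282.493
dist = sqrt(434.148^2 + 282.493^2) ≈ 518.0 km

518.0 km


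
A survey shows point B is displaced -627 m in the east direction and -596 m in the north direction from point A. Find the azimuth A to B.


az = atan2(-627, -596) = -133.5 deg
adjusted to 0-360: 226.5 degrees

226.5 degrees


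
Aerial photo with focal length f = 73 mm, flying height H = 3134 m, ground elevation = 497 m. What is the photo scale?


scale = f / (H - h) = 73 mm / 2637 m = 73 / 2637000 = 1:36123

1:36123


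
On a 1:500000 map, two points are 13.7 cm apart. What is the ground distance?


ground = 13.7 cm * 500000 / 100 = 68500.0 m = 68.5 km

68.5 km


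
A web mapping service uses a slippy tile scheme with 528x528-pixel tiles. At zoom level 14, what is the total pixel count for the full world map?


tiles per axis = 2^14 = 16384
total tiles = 16384^2 = 268435456
pixels per axis = 16384 * 528 = 8650752
total pixels = 8650752^2 = 74835510165504

74835510165504 pixels


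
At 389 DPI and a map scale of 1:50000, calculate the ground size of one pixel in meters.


pixel_cm = 2.54 / 389 ≈ 0.00653 cm
ground = pixel_cm * 50000 / 100 = 2.54 * 50000 / (389 * 100) = 127000 / 38900 ≈ 3.26 m

3.26 m


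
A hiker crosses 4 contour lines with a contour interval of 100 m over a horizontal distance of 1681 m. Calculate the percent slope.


elevation change = 4 * 100 = 400 m
slope = 400 / 1681 * 100 = 23.8%

23.8%


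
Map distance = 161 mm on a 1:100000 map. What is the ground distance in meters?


ground = 161 mm * 100000 / 1000 = 16100.0 m

16100.0 m


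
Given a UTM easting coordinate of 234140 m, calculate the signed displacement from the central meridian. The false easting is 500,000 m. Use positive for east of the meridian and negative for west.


displacement = 234140 - 500000 = -265860 m

-265860 m


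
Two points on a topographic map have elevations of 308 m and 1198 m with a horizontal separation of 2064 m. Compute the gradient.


gradient = (1198 - 308) / 2064 = 890 / 2064 = 0.4312

0.4312


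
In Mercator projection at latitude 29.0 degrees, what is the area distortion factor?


area_distortion = 1/cos^2(29.0) = 1.307

1.307


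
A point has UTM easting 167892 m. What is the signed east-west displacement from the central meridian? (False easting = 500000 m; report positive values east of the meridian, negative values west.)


displacement = 167892 - 500000 = -332108 m

-332108 m


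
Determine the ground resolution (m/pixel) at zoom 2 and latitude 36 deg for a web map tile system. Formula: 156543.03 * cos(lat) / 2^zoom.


res = 156543.03 * cos(36) / 2^2 = 156543.03 * 0.80901699 / 4 = 31661.49 m/pixel

31661.49 m/pixel


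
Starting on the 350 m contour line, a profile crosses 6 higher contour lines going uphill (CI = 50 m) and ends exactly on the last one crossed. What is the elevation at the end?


elevation = 350 + 6 * 50 = 650 m

650 m


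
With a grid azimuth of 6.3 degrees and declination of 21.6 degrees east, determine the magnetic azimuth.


magnetic azimuth = grid azimuth - declination (east +ve)
mag_az = 6.3 - 21.6 = 344.7 degrees

344.7 degrees


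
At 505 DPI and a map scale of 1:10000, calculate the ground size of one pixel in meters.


pixel_cm = 2.54 / 505 ≈ 0.00503 cm
ground = pixel_cm * 10000 / 100 = 2.54 * 10000 / (505 * 100) = 25400 / 50500 ≈ 0.5 m

0.5 m


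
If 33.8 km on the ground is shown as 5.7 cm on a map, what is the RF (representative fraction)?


ground = 33.8 km = 3380000 cm; RF denominator = ground / map = 3380000 / 5.7 ≈ 592982; RF = 1:592982

1:592982


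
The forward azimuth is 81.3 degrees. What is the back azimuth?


back azimuth = (81.3 + 180) mod 360 = 261.3 degrees

261.3 degrees


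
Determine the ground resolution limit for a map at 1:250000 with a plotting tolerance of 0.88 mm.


ground = 0.88 mm * 250000 / 1000 = 220.0 m

220.0 m


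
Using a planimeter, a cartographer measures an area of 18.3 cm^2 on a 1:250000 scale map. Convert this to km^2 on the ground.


ground_area = 18.3 * (250000/100)^2 = 114375000.0 m^2 = 114.375 km^2

114.375 km^2


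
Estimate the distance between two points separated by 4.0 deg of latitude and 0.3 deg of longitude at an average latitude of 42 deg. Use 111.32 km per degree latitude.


dlat_km = 4.0 * 111.32 = 445.28
dlon_km = 0.3 * 111.32 * cos(42) ≈ 24.818
dist = sqrt(445.28^2 + 24.818^2) ≈ 446.0 km

446.0 km


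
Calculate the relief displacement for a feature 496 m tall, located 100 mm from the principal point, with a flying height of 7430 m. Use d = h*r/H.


d = h * r / H = 496 * 100 / 7430 = 6.68 mm

6.68 mm


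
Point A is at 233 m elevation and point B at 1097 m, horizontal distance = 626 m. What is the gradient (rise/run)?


gradient = (1097 - 233) / 626 = 864 / 626 = 1.3802

1.3802


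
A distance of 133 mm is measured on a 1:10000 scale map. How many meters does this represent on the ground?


ground = 133 mm * 10000 / 1000 = 1330.0 m

1330.0 m


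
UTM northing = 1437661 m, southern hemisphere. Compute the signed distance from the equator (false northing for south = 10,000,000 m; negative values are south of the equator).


For southern: actual = 1437661 - 10000000 = -8562339 m

-8562339 m


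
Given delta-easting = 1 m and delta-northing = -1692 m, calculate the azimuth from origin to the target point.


az = atan2(1, -1692) = 180.0 deg
adjusted to 0-360: 180.0 degrees

180.0 degrees


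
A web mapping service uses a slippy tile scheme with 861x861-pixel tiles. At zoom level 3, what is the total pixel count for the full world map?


tiles per axis = 2^3 = 8
total tiles = 8^2 = 64
pixels per axis = 8 * 861 = 6888
total pixels = 6888^2 = 47444544

47444544 pixels


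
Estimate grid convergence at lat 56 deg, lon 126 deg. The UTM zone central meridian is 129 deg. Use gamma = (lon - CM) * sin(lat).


gamma = (126 - 129) * sin(56) = -3 * 0.829038 = -2.487 degrees

-2.487 degrees


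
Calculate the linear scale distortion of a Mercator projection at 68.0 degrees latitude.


SF = 1 / cos(68.0) = 1 / 0.374607 = 2.669

2.669


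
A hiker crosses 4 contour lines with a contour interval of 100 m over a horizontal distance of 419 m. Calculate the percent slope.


elevation change = 4 * 100 = 400 m
slope = 400 / 419 * 100 = 95.5%

95.5%


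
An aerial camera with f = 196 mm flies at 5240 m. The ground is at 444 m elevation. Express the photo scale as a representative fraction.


scale = f / (H - h) = 196 mm / 4796 m = 196 / 4796000 = 1:24469

1:24469


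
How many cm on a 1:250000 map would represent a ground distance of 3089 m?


map_cm = 3089 * 100 / 250000 = 1.2356 cm ≈ 1.24 cm

1.24 cm


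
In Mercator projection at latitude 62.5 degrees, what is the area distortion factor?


area_distortion = 1/cos^2(62.5) = 4.69

4.69


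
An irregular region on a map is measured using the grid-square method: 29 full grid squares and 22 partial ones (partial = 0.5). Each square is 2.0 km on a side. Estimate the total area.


effective squares = 29 + 22 * 0.5 = 40.0
area = 40.0 * 4.0 = 160.0 km^2

160.0 km^2


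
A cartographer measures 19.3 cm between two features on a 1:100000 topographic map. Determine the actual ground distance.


ground = 19.3 cm * 100000 / 100 = 19300.0 m = 19.3 km

19.3 km


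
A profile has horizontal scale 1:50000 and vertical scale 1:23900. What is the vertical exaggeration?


VE = horizontal_scale / vertical_scale = 50000 / 23900 ≈ 2.1

2.1x


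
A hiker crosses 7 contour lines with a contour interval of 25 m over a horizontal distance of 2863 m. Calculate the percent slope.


elevation change = 7 * 25 = 175 m
slope = 175 / 2863 * 100 = 6.1%

6.1%


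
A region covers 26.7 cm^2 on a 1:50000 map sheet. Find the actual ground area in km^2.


ground_area = 26.7 * (50000/100)^2 = 6675000.0 m^2 = 6.675 km^2

6.675 km^2


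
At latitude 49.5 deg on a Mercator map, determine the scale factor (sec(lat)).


SF = 1 / cos(49.5) = 1 / 0.649448 = 1.54

1.54


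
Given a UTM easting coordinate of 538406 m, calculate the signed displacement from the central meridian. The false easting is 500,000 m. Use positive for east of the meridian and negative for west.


displacement = 538406 - 500000 = 38406 m

38406 m


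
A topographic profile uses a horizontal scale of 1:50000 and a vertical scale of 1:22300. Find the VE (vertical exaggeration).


VE = horizontal_scale / vertical_scale = 50000 / 22300 ≈ 2.2

2.2x


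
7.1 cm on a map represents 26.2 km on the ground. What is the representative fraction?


ground = 26.2 km = 2620000 cm; RF denominator = ground / map = 2620000 / 7.1 ≈ 369014; RF = 1:369014

1:369014


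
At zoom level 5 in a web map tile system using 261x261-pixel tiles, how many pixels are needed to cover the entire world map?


tiles per axis = 2^5 = 32
total tiles = 32^2 = 1024
pixels per axis = 32 * 261 = 8352
total pixels = 8352^2 = 69755904

69755904 pixels


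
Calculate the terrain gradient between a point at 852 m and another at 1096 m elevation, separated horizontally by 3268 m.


gradient = (1096 - 852) / 3268 = 244 / 3268 = 0.0747

0.0747


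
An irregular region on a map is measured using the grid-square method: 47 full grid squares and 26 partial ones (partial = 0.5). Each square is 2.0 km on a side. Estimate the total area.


effective squares = 47 + 26 * 0.5 = 60.0
area = 60.0 * 4.0 = 240.0 km^2

240.0 km^2


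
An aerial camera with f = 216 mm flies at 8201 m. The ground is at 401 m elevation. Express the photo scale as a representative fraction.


scale = f / (H - h) = 216 mm / 7800 m = 216 / 7800000 = 1:36111

1:36111


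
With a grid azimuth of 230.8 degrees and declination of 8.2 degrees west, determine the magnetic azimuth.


magnetic azimuth = grid azimuth - declination (east +ve)
mag_az = 230.8 - -8.2 = 239.0 degrees

239.0 degrees


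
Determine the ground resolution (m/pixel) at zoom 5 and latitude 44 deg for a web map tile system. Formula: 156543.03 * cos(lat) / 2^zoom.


res = 156543.03 * cos(44) / 2^5 = 156543.03 * 0.7193398 / 32 = 3518.99 m/pixel

3518.99 m/pixel


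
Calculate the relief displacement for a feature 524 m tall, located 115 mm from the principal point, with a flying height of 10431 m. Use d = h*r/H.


d = h * r / H = 524 * 115 / 10431 = 5.78 mm

5.78 mm


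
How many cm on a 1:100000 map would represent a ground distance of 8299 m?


map_cm = 8299 * 100 / 100000 = 8.299 cm ≈ 8.3 cm

8.3 cm


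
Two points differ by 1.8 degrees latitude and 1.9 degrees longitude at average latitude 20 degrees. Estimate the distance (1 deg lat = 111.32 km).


dlat_km = 1.8 * 111.32 = 200.376
dlon_km = 1.9 * 111.32 * cos(20) ≈ 198.753
dist = sqrt(200.376^2 + 198.753^2) ≈ 282.2 km

282.2 km


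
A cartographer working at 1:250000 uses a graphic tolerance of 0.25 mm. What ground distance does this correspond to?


ground = 0.25 mm * 250000 / 1000 = 62.5 m

62.5 m


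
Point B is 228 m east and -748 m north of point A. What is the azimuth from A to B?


az = atan2(228, -748) = 163.0 deg
adjusted to 0-360: 163.0 degrees

163.0 degrees


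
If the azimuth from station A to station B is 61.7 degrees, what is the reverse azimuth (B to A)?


back azimuth = (61.7 + 180) mod 360 = 241.7 degrees

241.7 degrees


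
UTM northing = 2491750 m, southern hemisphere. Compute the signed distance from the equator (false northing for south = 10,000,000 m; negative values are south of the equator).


For southern: actual = 2491750 - 10000000 = -7508250 m

-7508250 m


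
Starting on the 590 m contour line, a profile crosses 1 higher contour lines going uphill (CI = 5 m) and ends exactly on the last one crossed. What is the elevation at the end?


elevation = 590 + 1 * 5 = 595 m

595 m


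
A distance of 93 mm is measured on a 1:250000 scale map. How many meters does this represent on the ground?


ground = 93 mm * 250000 / 1000 = 23250.0 m

23250.0 m


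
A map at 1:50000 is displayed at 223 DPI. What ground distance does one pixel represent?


pixel_cm = 2.54 / 223 ≈ 0.01139 cm
ground = pixel_cm * 50000 / 100 = 2.54 * 50000 / (223 * 100) = 127000 / 22300 ≈ 5.7 m

5.7 m


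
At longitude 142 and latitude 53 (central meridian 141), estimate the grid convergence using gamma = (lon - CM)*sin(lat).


gamma = (142 - 141) * sin(53) = 1 * 0.798636 = 0.799 degrees

0.799 degrees


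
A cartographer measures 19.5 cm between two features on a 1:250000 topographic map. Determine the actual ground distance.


ground = 19.5 cm * 250000 / 100 = 48750.0 m = 48.75 km

48.75 km


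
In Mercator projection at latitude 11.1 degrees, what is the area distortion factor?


area_distortion = 1/cos^2(11.1) = 1.038

1.038


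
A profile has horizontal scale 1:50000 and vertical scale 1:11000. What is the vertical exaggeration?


VE = horizontal_scale / vertical_scale = 50000 / 11000 ≈ 4.5

4.5x


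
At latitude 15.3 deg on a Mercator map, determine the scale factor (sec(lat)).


SF = 1 / cos(15.3) = 1 / 0.964557 = 1.037

1.037


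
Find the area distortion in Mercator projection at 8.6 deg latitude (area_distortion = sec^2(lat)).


area_distortion = 1/cos^2(8.6) = 1.023

1.023


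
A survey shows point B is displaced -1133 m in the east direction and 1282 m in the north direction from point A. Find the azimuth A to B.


az = atan2(-1133, 1282) = -41.5 deg
adjusted to 0-360: 318.5 degrees

318.5 degrees


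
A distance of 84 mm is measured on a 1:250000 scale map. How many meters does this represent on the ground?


ground = 84 mm * 250000 / 1000 = 21000.0 m

21000.0 m


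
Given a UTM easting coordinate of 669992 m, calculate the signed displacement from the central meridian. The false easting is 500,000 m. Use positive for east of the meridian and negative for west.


displacement = 669992 - 500000 = 169992 m

169992 m


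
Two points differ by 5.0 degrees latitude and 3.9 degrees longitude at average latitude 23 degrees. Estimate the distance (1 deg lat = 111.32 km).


dlat_km = 5.0 * 111.32 = 556.6
dlon_km = 3.9 * 111.32 * cos(23) ≈ 399.635
dist = sqrt(556.6^2 + 399.635^2) ≈ 685.2 km

685.2 km


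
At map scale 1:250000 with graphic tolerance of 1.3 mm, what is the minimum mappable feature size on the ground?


ground = 1.3 mm * 250000 / 1000 = 325.0 m

325.0 m


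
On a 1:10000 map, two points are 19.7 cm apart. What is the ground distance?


ground = 19.7 cm * 10000 / 100 = 1970.0 m = 1.97 km

1.97 km


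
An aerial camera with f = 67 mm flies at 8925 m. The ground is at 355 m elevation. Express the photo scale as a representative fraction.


scale = f / (H - h) = 67 mm / 8570 m = 67 / 8570000 = 1:127910

1:127910


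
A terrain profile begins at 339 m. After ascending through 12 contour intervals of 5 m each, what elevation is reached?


elevation = 339 + 12 * 5 = 399 m

399 m


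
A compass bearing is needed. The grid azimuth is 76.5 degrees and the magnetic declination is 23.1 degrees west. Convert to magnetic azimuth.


magnetic azimuth = grid azimuth - declination (east +ve)
mag_az = 76.5 - -23.1 = 99.6 degrees

99.6 degrees


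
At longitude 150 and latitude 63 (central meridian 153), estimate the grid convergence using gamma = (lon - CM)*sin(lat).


gamma = (150 - 153) * sin(63) = -3 * 0.891007 = -2.673 degrees

-2.673 degrees


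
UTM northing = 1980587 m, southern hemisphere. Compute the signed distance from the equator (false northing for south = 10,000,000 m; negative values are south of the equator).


For southern: actual = 1980587 - 10000000 = -8019413 m

-8019413 m


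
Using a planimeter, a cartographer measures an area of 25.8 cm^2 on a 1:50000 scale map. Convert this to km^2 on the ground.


ground_area = 25.8 * (50000/100)^2 = 6450000.0 m^2 = 6.45 km^2

6.45 km^2


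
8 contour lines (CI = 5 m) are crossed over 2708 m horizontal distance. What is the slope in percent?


elevation change = 8 * 5 = 40 m
slope = 40 / 2708 * 100 = 1.5%

1.5%


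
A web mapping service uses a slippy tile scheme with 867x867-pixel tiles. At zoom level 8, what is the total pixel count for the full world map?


tiles per axis = 2^8 = 256
total tiles = 256^2 = 65536
pixels per axis = 256 * 867 = 221952
total pixels = 221952^2 = 49262690304

49262690304 pixels


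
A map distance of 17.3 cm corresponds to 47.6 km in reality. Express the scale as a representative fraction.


ground = 47.6 km = 4760000 cm; RF denominator = ground / map = 4760000 / 17.3 ≈ 275145; RF = 1:275145

1:275145


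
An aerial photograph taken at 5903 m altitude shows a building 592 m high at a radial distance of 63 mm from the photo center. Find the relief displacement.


d = h * r / H = 592 * 63 / 5903 = 6.32 mm

6.32 mm


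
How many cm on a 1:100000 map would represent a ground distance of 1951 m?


map_cm = 1951 * 100 / 100000 = 1.951 cm ≈ 1.95 cm

1.95 cm


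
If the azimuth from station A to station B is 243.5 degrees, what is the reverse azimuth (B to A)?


back azimuth = (243.5 + 180) mod 360 = 63.5 degrees

63.5 degrees


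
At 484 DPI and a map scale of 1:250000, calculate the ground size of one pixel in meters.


pixel_cm = 2.54 / 484 ≈ 0.005248 cm
ground = pixel_cm * 250000 / 100 = 2.54 * 250000 / (484 * 100) = 635000 / 48400 ≈ 13.12 m

13.12 m


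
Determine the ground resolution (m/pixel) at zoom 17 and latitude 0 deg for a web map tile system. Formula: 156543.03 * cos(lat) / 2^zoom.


res = 156543.03 * cos(0) / 2^17 = 156543.03 * 1.0 / 131072 = 1.19 m/pixel

1.19 m/pixel


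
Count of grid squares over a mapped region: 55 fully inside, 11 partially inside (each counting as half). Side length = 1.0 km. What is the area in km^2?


effective squares = 55 + 11 * 0.5 = 60.5
area = 60.5 * 1.0 = 60.5 km^2

60.5 km^2


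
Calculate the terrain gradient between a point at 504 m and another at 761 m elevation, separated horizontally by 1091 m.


gradient = (761 - 504) / 1091 = 257 / 1091 = 0.2356

0.2356


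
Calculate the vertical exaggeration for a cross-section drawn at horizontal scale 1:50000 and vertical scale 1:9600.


VE = horizontal_scale / vertical_scale = 50000 / 9600 ≈ 5.2

5.2x


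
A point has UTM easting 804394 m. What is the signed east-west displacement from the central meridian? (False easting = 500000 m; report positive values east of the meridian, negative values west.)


displacement = 804394 - 500000 = 304394 m

304394 m


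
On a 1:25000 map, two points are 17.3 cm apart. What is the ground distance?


ground = 17.3 cm * 25000 / 100 = 4325.0 m = 4.325 km

4.325 km


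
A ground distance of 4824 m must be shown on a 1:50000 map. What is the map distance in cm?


map_cm = 4824 * 100 / 50000 = 9.648 cm ≈ 9.65 cm

9.65 cm


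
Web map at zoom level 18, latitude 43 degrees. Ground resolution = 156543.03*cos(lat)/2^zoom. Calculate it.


res = 156543.03 * cos(43) / 2^18 = 156543.03 * 0.7313537 / 262144 = 0.44 m/pixel

0.44 m/pixel


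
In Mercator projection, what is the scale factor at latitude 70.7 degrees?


SF = 1 / cos(70.7) = 1 / 0.330514 = 3.026

3.026


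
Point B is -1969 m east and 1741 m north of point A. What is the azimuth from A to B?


az = atan2(-1969, 1741) = -48.5 deg
adjusted to 0-360: 311.5 degrees

311.5 degrees
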